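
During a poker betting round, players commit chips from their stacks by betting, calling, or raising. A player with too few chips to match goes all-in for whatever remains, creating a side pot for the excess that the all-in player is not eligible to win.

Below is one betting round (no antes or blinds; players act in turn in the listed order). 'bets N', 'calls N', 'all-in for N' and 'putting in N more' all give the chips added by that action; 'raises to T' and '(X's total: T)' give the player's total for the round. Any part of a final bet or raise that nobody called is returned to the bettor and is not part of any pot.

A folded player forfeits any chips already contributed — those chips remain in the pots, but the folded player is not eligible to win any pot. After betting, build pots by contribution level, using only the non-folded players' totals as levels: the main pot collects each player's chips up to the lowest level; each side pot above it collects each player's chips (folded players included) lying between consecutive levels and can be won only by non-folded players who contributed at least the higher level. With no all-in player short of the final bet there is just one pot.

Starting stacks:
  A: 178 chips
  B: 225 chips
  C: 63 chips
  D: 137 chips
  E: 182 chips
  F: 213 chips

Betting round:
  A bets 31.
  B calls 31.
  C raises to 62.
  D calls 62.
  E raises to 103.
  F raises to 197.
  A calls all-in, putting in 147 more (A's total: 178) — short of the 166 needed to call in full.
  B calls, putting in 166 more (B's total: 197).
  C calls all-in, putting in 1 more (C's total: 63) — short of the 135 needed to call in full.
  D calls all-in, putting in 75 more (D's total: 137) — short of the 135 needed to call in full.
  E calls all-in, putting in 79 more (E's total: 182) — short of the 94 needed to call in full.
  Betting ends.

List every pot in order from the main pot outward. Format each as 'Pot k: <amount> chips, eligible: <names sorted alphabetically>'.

Pot 1: 378 chips, eligible: A, B, C, D, E, F
Pot 2: 370 chips, eligible: A, B, D, E, F
Pot 3: 164 chips, eligible: A, B, E, F
Pot 4: 12 chips, eligible: B, E, F
Pot 5: 30 chips, eligible: B, F

Derivation:
Contributions: A=178, B=197, C=63, D=137, E=182, F=197
Pot levels (distinct totals of non-folded players): 63, 137, 178, 182, 197
Layer 1-63: 63 each from A, B, C, D, E, F = 63*6 = 378 chips; eligible A, B, C, D, E, F
Layer 64-137: 74 each from A, B, D, E, F = 74*5 = 370 chips; eligible A, B, D, E, F
Layer 138-178: 41 each from A, B, E, F = 41*4 = 164 chips; eligible A, B, E, F
Layer 179-182: 4 each from B, E, F = 4*3 = 12 chips; eligible B, E, F
Layer 183-197: 15 each from B, F = 15*2 = 30 chips; eligible B, F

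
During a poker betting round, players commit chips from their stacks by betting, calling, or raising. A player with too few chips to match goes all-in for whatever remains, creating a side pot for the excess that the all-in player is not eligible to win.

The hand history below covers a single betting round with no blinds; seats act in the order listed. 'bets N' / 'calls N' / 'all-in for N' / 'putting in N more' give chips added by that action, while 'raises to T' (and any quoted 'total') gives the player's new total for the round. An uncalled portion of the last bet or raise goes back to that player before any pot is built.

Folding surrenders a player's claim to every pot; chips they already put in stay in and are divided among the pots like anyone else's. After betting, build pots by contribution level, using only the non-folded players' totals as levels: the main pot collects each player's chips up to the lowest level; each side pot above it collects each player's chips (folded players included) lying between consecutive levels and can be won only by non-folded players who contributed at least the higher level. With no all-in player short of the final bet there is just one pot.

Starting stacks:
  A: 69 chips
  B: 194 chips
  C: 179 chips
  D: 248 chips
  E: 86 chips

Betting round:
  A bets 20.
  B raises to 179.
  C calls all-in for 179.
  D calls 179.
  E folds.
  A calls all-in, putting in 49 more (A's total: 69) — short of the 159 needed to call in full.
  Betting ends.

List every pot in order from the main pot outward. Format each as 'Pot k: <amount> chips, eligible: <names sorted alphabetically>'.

Contributions: A=69, B=179, C=179, D=179
Folded: E
Pot levels (distinct totals of non-folded players): 69, 179
Layer 1-69: 69 each from A, B, C, D = 69*4 = 276 chips; eligible A, B, C, D
Layer 70-179: 110 each from B, C, D = 110*3 = 330 chips; eligible B, C, D

Pot 1: 276 chips, eligible: A, B, C, D
Pot 2: 330 chips, eligible: B, C, D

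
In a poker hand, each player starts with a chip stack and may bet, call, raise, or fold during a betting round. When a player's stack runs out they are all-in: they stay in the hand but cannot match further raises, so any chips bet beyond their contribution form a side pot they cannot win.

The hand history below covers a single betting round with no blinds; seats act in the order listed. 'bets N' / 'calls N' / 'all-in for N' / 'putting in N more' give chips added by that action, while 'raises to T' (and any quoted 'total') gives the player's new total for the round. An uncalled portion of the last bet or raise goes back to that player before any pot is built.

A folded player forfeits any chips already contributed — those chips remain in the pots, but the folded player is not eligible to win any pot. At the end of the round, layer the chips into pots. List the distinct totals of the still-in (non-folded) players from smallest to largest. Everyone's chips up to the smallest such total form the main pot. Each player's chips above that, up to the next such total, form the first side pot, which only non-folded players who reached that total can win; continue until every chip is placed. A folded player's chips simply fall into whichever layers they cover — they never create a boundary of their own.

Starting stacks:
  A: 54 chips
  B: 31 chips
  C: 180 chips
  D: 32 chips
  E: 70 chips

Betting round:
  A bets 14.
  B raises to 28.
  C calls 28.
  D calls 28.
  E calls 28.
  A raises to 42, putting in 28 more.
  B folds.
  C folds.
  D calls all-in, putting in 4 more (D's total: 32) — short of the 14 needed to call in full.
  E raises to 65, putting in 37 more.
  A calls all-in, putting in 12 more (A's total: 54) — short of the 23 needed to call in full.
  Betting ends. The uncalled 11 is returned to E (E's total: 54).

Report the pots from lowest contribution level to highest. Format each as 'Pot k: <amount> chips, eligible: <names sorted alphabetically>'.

Pot 1: 152 chips, eligible: A, D, E
Pot 2: 44 chips, eligible: A, E

Derivation:
Contributions (after 11 returned to E): A=54, B=28, C=28, D=32, E=54
Folded: B, C
Pot levels (distinct totals of non-folded players): 32, 54
Layer 1-32: A 32 + B 28 + C 28 + D 32 + E 32 = 152 chips; eligible A, D, E
Layer 33-54: 22 each from A, E = 22*2 = 44 chips; eligible A, E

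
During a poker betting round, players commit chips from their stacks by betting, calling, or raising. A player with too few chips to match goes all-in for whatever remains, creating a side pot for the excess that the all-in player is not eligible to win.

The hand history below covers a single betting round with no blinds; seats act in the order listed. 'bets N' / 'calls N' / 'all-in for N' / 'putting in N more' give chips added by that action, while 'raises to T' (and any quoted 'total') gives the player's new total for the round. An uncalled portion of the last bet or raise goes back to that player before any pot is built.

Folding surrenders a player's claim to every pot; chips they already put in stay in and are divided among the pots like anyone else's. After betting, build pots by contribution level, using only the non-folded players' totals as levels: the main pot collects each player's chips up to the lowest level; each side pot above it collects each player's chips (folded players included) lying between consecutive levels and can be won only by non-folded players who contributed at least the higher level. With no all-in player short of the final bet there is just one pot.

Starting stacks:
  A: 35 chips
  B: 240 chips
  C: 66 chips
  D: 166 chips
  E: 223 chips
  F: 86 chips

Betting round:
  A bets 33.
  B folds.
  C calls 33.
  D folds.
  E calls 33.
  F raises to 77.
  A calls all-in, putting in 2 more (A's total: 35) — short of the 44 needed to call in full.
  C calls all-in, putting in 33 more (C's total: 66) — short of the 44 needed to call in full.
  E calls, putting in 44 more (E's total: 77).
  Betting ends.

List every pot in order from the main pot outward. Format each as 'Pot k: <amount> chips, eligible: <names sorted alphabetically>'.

Pot 1: 140 chips, eligible: A, C, E, F
Pot 2: 93 chips, eligible: C, E, F
Pot 3: 22 chips, eligible: E, F

Derivation:
Contributions: A=35, C=66, E=77, F=77
Folded: B, D
Pot levels (distinct totals of non-folded players): 35, 66, 77
Layer 1-35: 35 each from A, C, E, F = 35*4 = 140 chips; eligible A, C, E, F
Layer 36-66: 31 each from C, E, F = 31*3 = 93 chips; eligible C, E, F
Layer 67-77: 11 each from E, F = 11*2 = 22 chips; eligible E, F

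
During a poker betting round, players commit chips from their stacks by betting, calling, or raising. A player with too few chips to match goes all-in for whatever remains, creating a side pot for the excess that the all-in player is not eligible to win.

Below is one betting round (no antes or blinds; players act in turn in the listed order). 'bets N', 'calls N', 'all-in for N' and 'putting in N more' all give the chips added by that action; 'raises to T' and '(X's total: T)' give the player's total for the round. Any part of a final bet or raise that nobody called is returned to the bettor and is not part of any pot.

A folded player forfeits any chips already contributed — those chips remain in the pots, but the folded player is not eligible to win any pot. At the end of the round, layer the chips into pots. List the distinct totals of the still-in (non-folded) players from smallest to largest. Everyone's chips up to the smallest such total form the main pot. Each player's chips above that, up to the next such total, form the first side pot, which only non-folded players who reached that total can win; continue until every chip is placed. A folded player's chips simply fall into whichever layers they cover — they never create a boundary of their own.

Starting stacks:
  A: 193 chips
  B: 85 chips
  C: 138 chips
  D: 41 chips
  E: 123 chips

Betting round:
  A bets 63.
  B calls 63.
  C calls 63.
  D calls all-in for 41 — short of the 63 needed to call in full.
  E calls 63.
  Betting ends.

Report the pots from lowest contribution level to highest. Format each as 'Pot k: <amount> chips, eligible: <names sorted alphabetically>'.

Pot 1: 205 chips, eligible: A, B, C, D, E
Pot 2: 88 chips, eligible: A, B, C, E

Derivation:
Contributions: A=63, B=63, C=63, D=41, E=63
Pot levels (distinct totals of non-folded players): 41, 63
Layer 1-41: 41 each from A, B, C, D, E = 41*5 = 205 chips; eligible A, B, C, D, E
Layer 42-63: 22 each from A, B, C, E = 22*4 = 88 chips; eligible A, B, C, E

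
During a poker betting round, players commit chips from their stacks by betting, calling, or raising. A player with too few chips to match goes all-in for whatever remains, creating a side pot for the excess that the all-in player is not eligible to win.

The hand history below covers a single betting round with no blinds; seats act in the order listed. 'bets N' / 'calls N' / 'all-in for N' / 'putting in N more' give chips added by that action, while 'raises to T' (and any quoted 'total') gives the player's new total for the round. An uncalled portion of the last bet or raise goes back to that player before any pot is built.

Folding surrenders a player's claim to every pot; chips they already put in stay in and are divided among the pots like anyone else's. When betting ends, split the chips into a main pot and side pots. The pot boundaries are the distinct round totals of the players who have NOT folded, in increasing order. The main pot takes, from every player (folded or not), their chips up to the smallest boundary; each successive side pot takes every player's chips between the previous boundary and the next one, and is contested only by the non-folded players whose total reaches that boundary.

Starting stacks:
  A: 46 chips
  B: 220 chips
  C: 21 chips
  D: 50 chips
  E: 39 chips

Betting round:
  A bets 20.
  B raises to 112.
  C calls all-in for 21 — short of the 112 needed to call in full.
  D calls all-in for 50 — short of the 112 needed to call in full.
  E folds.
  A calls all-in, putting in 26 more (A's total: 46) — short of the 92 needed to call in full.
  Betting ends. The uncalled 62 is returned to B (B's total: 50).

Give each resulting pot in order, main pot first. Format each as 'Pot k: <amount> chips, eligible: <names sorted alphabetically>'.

Contributions (after 62 returned to B): A=46, B=50, C=21, D=50
Folded: E
Pot levels (distinct totals of non-folded players): 21, 46, 50
Layer 1-21: 21 each from A, B, C, D = 21*4 = 84 chips; eligible A, B, C, D
Layer 22-46: 25 each from A, B, D = 25*3 = 75 chips; eligible A, B, D
Layer 47-50: 4 each from B, D = 4*2 = 8 chips; eligible B, D

Pot 1: 84 chips, eligible: A, B, C, D
Pot 2: 75 chips, eligible: A, B, D
Pot 3: 8 chips, eligible: B, D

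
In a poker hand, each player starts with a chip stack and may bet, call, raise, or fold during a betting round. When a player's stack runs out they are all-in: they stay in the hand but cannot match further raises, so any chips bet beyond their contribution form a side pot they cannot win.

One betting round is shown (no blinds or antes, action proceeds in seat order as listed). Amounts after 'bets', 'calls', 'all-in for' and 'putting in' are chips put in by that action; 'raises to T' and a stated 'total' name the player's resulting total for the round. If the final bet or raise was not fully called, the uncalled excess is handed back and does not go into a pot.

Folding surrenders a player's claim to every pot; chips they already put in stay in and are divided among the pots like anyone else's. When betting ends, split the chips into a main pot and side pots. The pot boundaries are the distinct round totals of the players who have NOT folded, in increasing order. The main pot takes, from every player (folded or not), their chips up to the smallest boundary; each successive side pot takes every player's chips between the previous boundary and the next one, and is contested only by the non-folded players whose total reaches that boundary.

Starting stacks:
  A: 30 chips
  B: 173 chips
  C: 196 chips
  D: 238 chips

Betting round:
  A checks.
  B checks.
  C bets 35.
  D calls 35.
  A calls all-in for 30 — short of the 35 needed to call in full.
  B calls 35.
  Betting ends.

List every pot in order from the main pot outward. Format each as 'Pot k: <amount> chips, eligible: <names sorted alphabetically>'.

Pot 1: 120 chips, eligible: A, B, C, D
Pot 2: 15 chips, eligible: B, C, D

Derivation:
Contributions: A=30, B=35, C=35, D=35
Pot levels (distinct totals of non-folded players): 30, 35
Layer 1-30: 30 each from A, B, C, D = 30*4 = 120 chips; eligible A, B, C, D
Layer 31-35: 5 each from B, C, D = 5*3 = 15 chips; eligible B, C, D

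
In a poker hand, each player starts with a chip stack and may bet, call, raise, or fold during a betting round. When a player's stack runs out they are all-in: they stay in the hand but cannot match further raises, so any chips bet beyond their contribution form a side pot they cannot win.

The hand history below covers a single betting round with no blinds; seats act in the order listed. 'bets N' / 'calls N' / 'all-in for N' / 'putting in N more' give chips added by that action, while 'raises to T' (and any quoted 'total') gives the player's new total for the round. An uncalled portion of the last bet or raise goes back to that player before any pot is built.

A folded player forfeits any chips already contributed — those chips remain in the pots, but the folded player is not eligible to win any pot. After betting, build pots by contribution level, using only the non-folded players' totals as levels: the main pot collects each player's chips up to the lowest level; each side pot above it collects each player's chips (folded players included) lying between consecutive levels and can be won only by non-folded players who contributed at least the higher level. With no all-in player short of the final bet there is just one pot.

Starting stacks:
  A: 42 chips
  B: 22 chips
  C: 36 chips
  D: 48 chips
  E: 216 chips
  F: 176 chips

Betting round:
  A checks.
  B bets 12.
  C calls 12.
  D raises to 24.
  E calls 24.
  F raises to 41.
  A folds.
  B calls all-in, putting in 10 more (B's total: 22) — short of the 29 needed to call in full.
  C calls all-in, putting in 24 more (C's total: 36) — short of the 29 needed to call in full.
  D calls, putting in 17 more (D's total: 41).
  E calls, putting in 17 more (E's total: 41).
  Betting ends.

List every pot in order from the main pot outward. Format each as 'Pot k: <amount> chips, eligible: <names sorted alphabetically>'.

Contributions: B=22, C=36, D=41, E=41, F=41
Folded: A
Pot levels (distinct totals of non-folded players): 22, 36, 41
Layer 1-22: 22 each from B, C, D, E, F = 22*5 = 110 chips; eligible B, C, D, E, F
Layer 23-36: 14 each from C, D, E, F = 14*4 = 56 chips; eligible C, D, E, F
Layer 37-41: 5 each from D, E, F = 5*3 = 15 chips; eligible D, E, F

Pot 1: 110 chips, eligible: B, C, D, E, F
Pot 2: 56 chips, eligible: C, D, E, F
Pot 3: 15 chips, eligible: D, E, F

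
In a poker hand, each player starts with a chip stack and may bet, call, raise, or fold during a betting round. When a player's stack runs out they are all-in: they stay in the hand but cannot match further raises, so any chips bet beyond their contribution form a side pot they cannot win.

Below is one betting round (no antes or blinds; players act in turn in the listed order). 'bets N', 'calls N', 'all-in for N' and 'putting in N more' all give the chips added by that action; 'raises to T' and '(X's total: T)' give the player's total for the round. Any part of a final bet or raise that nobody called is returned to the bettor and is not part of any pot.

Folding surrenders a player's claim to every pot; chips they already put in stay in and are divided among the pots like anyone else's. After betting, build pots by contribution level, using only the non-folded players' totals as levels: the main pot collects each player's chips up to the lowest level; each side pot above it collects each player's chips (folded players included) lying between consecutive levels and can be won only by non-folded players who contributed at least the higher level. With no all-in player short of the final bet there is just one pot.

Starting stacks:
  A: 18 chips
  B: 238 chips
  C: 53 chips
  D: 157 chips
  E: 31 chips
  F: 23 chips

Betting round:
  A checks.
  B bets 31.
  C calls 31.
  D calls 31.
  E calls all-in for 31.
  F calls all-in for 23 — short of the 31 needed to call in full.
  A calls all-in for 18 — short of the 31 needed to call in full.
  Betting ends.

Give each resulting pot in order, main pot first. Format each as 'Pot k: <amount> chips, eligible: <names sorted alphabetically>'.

Contributions: A=18, B=31, C=31, D=31, E=31, F=23
Pot levels (distinct totals of non-folded players): 18, 23, 31
Layer 1-18: 18 each from A, B, C, D, E, F = 18*6 = 108 chips; eligible A, B, C, D, E, F
Layer 19-23: 5 each from B, C, D, E, F = 5*5 = 25 chips; eligible B, C, D, E, F
Layer 24-31: 8 each from B, C, D, E = 8*4 = 32 chips; eligible B, C, D, E

Pot 1: 108 chips, eligible: A, B, C, D, E, F
Pot 2: 25 chips, eligible: B, C, D, E, F
Pot 3: 32 chips, eligible: B, C, D, E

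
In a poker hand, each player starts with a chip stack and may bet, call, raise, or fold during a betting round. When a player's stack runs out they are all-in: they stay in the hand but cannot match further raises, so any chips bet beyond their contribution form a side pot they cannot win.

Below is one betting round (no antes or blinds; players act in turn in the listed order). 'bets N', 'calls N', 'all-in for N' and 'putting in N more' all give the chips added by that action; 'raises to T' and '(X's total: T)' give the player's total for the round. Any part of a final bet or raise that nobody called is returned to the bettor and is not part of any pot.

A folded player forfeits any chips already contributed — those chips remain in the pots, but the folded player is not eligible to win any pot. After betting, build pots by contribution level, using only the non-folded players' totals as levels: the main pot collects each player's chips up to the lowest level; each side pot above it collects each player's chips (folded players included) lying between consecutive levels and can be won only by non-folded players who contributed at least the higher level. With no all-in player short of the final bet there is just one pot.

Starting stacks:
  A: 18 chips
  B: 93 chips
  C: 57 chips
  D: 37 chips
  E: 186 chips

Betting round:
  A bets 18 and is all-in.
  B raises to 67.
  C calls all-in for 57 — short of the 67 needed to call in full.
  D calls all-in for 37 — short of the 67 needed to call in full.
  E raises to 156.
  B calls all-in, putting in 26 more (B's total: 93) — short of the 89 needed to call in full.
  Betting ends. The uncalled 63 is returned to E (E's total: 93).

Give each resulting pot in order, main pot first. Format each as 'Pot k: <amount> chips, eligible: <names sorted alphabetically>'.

Contributions (after 63 returned to E): A=18, B=93, C=57, D=37, E=93
Pot levels (distinct totals of non-folded players): 18, 37, 57, 93
Layer 1-18: 18 each from A, B, C, D, E = 18*5 = 90 chips; eligible A, B, C, D, E
Layer 19-37: 19 each from B, C, D, E = 19*4 = 76 chips; eligible B, C, D, E
Layer 38-57: 20 each from B, C, E = 20*3 = 60 chips; eligible B, C, E
Layer 58-93: 36 each from B, E = 36*2 = 72 chips; eligible B, E

Pot 1: 90 chips, eligible: A, B, C, D, E
Pot 2: 76 chips, eligible: B, C, D, E
Pot 3: 60 chips, eligible: B, C, E
Pot 4: 72 chips, eligible: B, E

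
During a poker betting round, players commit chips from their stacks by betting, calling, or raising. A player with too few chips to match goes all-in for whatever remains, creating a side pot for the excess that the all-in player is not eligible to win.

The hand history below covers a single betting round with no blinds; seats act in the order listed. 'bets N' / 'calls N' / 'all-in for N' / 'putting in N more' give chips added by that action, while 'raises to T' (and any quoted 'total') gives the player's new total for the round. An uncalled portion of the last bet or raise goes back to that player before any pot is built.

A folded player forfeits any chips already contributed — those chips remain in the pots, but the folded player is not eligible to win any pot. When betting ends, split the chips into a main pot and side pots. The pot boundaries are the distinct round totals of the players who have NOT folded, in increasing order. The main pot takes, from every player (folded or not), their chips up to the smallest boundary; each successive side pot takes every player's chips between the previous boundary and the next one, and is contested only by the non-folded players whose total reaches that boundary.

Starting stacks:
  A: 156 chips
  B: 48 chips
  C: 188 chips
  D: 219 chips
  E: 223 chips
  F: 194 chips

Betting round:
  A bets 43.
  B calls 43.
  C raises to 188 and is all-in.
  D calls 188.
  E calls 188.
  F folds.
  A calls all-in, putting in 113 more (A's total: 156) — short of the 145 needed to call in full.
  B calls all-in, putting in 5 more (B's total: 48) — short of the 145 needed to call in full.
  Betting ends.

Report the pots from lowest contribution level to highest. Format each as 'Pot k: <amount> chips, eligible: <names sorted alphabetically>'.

Contributions: A=156, B=48, C=188, D=188, E=188
Folded: F
Pot levels (distinct totals of non-folded players): 48, 156, 188
Layer 1-48: 48 each from A, B, C, D, E = 48*5 = 240 chips; eligible A, B, C, D, E
Layer 49-156: 108 each from A, C, D, E = 108*4 = 432 chips; eligible A, C, D, E
Layer 157-188: 32 each from C, D, E = 32*3 = 96 chips; eligible C, D, E

Pot 1: 240 chips, eligible: A, B, C, D, E
Pot 2: 432 chips, eligible: A, C, D, E
Pot 3: 96 chips, eligible: C, D, E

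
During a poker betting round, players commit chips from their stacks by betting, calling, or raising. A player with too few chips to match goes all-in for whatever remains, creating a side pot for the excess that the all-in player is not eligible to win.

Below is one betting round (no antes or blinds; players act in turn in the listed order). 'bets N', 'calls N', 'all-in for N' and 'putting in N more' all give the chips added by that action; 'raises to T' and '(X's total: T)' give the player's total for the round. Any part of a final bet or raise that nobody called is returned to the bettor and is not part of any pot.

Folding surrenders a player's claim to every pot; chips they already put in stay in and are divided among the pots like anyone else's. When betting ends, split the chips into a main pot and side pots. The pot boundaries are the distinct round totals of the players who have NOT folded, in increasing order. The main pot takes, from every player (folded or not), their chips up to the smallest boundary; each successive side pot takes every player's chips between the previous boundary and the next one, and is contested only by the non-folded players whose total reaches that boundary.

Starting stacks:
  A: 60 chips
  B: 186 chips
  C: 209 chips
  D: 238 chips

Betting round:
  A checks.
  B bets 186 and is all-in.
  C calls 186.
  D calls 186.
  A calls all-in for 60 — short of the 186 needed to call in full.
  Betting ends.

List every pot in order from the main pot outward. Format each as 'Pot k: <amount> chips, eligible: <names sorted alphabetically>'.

Contributions: A=60, B=186, C=186, D=186
Pot levels (distinct totals of non-folded players): 60, 186
Layer 1-60: 60 each from A, B, C, D = 60*4 = 240 chips; eligible A, B, C, D
Layer 61-186: 126 each from B, C, D = 126*3 = 378 chips; eligible B, C, D

Pot 1: 240 chips, eligible: A, B, C, D
Pot 2: 378 chips, eligible: B, C, D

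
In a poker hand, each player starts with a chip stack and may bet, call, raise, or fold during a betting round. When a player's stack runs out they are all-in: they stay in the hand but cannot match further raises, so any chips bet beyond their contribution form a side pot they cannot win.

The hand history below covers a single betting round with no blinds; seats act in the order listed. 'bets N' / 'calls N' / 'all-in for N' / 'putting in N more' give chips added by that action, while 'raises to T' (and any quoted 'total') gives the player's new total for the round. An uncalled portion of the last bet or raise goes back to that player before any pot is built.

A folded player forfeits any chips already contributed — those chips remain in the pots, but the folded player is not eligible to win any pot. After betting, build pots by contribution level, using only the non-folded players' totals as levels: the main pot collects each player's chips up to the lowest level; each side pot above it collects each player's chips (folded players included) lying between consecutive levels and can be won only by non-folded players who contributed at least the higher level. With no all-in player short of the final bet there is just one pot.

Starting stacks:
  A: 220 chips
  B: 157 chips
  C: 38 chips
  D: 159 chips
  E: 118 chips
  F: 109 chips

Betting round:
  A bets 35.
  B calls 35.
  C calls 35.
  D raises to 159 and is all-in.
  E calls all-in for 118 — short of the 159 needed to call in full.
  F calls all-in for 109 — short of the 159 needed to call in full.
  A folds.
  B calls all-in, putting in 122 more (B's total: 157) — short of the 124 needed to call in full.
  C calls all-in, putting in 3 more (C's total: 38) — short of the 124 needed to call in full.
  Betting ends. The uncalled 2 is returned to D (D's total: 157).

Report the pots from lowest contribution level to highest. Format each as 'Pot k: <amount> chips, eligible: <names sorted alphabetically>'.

Pot 1: 225 chips, eligible: B, C, D, E, F
Pot 2: 284 chips, eligible: B, D, E, F
Pot 3: 27 chips, eligible: B, D, E
Pot 4: 78 chips, eligible: B, D

Derivation:
Contributions (after 2 returned to D): A=35, B=157, C=38, D=157, E=118, F=109
Folded: A
Pot levels (distinct totals of non-folded players): 38, 109, 118, 157
Layer 1-38: A 35 + B 38 + C 38 + D 38 + E 38 + F 38 = 225 chips; eligible B, C, D, E, F
Layer 39-109: 71 each from B, D, E, F = 71*4 = 284 chips; eligible B, D, E, F
Layer 110-118: 9 each from B, D, E = 9*3 = 27 chips; eligible B, D, E
Layer 119-157: 39 each from B, D = 39*2 = 78 chips; eligible B, D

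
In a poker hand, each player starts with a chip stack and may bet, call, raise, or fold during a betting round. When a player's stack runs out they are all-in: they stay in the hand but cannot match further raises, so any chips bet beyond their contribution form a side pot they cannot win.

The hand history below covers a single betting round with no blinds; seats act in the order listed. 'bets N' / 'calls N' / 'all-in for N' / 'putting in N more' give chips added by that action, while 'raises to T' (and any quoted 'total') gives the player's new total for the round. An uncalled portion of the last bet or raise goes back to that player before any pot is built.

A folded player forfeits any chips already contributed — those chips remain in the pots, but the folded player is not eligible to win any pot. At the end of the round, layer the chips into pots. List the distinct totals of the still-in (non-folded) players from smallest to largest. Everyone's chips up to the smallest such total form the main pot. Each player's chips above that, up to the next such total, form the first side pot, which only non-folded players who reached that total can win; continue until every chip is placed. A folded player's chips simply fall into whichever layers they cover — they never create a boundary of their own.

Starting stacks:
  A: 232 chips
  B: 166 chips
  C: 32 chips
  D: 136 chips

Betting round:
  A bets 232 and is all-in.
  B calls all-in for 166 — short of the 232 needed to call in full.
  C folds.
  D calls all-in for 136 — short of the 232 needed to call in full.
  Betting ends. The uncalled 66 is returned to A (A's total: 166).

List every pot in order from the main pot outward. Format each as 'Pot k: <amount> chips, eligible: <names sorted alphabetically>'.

Contributions (after 66 returned to A): A=166, B=166, D=136
Folded: C
Pot levels (distinct totals of non-folded players): 136, 166
Layer 1-136: 136 each from A, B, D = 136*3 = 408 chips; eligible A, B, D
Layer 137-166: 30 each from A, B = 30*2 = 60 chips; eligible A, B

Pot 1: 408 chips, eligible: A, B, D
Pot 2: 60 chips, eligible: A, B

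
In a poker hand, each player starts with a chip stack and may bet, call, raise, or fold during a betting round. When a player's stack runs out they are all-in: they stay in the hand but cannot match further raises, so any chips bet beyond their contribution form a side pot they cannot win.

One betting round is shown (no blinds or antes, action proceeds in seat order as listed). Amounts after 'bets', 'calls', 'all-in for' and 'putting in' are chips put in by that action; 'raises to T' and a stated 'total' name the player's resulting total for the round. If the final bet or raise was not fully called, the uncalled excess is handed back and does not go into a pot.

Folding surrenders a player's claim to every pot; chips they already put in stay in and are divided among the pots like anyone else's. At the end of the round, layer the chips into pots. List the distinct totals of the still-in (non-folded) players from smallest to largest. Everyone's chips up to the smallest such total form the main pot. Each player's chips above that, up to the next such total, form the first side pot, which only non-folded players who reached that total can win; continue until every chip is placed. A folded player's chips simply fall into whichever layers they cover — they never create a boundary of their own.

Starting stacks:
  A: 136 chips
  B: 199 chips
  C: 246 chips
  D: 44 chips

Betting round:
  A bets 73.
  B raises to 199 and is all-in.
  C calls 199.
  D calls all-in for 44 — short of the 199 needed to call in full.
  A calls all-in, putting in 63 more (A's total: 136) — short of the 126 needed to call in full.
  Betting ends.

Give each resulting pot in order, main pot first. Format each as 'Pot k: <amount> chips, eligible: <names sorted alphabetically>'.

Contributions: A=136, B=199, C=199, D=44
Pot levels (distinct totals of non-folded players): 44, 136, 199
Layer 1-44: 44 each from A, B, C, D = 44*4 = 176 chips; eligible A, B, C, D
Layer 45-136: 92 each from A, B, C = 92*3 = 276 chips; eligible A, B, C
Layer 137-199: 63 each from B, C = 63*2 = 126 chips; eligible B, C

Pot 1: 176 chips, eligible: A, B, C, D
Pot 2: 276 chips, eligible: A, B, C
Pot 3: 126 chips, eligible: B, C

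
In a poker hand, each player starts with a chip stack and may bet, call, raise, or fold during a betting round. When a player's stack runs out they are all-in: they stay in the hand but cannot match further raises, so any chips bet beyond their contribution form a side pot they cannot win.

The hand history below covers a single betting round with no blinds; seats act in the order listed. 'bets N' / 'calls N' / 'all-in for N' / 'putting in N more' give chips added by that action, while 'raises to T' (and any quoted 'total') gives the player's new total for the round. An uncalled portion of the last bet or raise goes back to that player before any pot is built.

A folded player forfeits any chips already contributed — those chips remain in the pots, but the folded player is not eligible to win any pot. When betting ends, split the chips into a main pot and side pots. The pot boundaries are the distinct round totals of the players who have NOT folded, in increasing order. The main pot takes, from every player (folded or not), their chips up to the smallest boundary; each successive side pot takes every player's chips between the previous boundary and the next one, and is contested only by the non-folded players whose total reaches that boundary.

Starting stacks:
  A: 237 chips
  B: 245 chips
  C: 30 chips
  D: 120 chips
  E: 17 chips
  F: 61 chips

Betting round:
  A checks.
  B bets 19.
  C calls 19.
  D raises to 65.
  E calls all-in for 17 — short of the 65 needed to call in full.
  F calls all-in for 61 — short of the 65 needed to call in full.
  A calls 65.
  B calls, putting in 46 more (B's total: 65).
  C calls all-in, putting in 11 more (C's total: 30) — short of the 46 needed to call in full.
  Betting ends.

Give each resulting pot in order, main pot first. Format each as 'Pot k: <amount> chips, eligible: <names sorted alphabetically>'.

Contributions: A=65, B=65, C=30, D=65, E=17, F=61
Pot levels (distinct totals of non-folded players): 17, 30, 61, 65
Layer 1-17: 17 each from A, B, C, D, E, F = 17*6 = 102 chips; eligible A, B, C, D, E, F
Layer 18-30: 13 each from A, B, C, D, F = 13*5 = 65 chips; eligible A, B, C, D, F
Layer 31-61: 31 each from A, B, D, F = 31*4 = 124 chips; eligible A, B, D, F
Layer 62-65: 4 each from A, B, D = 4*3 = 12 chips; eligible A, B, D

Pot 1: 102 chips, eligible: A, B, C, D, E, F
Pot 2: 65 chips, eligible: A, B, C, D, F
Pot 3: 124 chips, eligible: A, B, D, F
Pot 4: 12 chips, eligible: A, B, D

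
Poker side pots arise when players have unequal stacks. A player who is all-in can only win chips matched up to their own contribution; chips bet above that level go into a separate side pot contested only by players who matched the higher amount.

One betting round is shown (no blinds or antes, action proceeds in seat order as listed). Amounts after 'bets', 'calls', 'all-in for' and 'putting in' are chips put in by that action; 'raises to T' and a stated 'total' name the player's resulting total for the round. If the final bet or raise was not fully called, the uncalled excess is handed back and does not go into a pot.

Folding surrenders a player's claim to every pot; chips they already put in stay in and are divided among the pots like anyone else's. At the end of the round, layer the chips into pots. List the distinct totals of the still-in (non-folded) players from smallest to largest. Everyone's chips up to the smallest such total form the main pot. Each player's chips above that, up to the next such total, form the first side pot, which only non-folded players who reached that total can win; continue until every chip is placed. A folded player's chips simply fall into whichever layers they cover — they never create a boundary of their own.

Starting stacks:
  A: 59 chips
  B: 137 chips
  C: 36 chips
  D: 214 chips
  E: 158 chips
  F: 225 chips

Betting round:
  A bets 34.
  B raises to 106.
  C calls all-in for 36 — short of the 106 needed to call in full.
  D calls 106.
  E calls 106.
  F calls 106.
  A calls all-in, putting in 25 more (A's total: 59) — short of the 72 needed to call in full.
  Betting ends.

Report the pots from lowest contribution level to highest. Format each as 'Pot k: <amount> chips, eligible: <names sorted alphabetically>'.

Contributions: A=59, B=106, C=36, D=106, E=106, F=106
Pot levels (distinct totals of non-folded players): 36, 59, 106
Layer 1-36: 36 each from A, B, C, D, E, F = 36*6 = 216 chips; eligible A, B, C, D, E, F
Layer 37-59: 23 each from A, B, D, E, F = 23*5 = 115 chips; eligible A, B, D, E, F
Layer 60-106: 47 each from B, D, E, F = 47*4 = 188 chips; eligible B, D, E, F

Pot 1: 216 chips, eligible: A, B, C, D, E, F
Pot 2: 115 chips, eligible: A, B, D, E, F
Pot 3: 188 chips, eligible: B, D, E, F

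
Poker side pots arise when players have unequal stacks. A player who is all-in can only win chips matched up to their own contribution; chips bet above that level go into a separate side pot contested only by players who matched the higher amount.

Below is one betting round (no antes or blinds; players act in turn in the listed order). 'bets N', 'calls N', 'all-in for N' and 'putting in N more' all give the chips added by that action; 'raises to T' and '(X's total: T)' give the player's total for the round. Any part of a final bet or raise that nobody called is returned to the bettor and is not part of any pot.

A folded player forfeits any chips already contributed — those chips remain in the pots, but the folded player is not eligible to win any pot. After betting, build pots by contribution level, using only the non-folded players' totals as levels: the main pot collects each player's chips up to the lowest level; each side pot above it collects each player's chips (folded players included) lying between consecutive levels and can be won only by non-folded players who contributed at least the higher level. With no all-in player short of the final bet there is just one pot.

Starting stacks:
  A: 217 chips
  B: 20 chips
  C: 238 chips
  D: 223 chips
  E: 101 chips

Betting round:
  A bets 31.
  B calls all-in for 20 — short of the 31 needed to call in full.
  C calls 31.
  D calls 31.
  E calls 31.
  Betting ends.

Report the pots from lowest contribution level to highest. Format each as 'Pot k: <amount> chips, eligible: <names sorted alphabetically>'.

Pot 1: 100 chips, eligible: A, B, C, D, E
Pot 2: 44 chips, eligible: A, C, D, E

Derivation:
Contributions: A=31, B=20, C=31, D=31, E=31
Pot levels (distinct totals of non-folded players): 20, 31
Layer 1-20: 20 each from A, B, C, D, E = 20*5 = 100 chips; eligible A, B, C, D, E
Layer 21-31: 11 each from A, C, D, E = 11*4 = 44 chips; eligible A, C, D, E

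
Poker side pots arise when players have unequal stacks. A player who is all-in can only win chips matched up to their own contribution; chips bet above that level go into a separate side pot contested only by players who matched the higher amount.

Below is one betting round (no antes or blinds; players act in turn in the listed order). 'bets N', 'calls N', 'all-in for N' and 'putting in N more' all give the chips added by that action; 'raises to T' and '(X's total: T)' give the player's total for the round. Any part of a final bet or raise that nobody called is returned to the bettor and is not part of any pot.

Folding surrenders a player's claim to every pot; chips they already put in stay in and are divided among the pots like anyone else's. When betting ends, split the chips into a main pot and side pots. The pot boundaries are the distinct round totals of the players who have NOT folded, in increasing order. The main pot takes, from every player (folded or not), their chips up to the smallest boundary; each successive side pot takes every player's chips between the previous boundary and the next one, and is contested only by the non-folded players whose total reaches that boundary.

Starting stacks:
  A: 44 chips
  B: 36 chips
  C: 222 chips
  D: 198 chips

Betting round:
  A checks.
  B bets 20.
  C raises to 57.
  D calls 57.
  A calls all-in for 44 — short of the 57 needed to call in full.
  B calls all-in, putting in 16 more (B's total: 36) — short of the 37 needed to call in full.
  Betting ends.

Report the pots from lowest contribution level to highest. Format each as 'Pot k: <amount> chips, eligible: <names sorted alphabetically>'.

Contributions: A=44, B=36, C=57, D=57
Pot levels (distinct totals of non-folded players): 36, 44, 57
Layer 1-36: 36 each from A, B, C, D = 36*4 = 144 chips; eligible A, B, C, D
Layer 37-44: 8 each from A, C, D = 8*3 = 24 chips; eligible A, C, D
Layer 45-57: 13 each from C, D = 13*2 = 26 chips; eligible C, D

Pot 1: 144 chips, eligible: A, B, C, D
Pot 2: 24 chips, eligible: A, C, D
Pot 3: 26 chips, eligible: C, D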